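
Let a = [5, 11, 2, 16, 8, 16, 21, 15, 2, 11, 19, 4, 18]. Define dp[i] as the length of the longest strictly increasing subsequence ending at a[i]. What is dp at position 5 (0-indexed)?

dp[i] = 1 + max{dp[j] : j<i, a[j]<a[i]} (or 1 if no such j):
i:      0  1  2  3  4  5  6  7  8  9 10 11 12
a[i]:   5 11  2 16  8 16 21 15  2 11 19  4 18
dp:     1  2  1  3  2  3  4  3  1  3  4  2  4
At index 5 the value is 3.

3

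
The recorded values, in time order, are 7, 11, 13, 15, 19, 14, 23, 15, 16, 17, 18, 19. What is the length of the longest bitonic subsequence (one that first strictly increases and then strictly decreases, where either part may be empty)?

9

inc[i] = longest strictly increasing subsequence ending at i; dec[i] = longest strictly decreasing subsequence starting at i:
i:      1  2  3  4  5  6  7  8  9 10 11 12
a[i]:   7 11 13 15 19 14 23 15 16 17 18 19
inc:    1  2  3  4  5  4  6  5  6  7  8  9
dec:    1  1  1  2  2  1  2  1  1  1  1  1
Best peak at i=12 (value 19): inc=9, dec=1, length 9+1−1 = 9.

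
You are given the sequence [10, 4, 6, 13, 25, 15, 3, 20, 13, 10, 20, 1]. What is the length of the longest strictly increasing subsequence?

Track the smallest tail for each achievable length (strict):
10 → extends → [10]
4 → replaces 10 → [4]
6 → extends → [4, 6]
13 → extends → [4, 6, 13]
25 → extends → [4, 6, 13, 25]
15 → replaces 25 → [4, 6, 13, 15]
3 → replaces 4 → [3, 6, 13, 15]
20 → extends → [3, 6, 13, 15, 20]
13 → already a tail → [3, 6, 13, 15, 20]
10 → replaces 13 → [3, 6, 10, 15, 20]
20 → already a tail → [3, 6, 10, 15, 20]
1 → replaces 3 → [1, 6, 10, 15, 20]
Five tails, so the longest strictly increasing subsequence has length 5 (e.g. 4, 6, 13, 15, 20).

5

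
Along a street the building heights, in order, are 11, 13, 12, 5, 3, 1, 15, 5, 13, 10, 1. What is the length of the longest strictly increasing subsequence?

3

Let dp[i] be the length of the longest such subsequence ending at index i:
i:      1  2  3  4  5  6  7  8  9 10 11
a[i]:  11 13 12  5  3  1 15  5 13 10  1
dp:     1  2  2  1  1  1  3  2  3  3  1
Maximum dp value is 3.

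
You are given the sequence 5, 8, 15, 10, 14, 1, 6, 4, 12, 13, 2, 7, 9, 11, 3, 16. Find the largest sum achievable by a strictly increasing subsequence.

Let S[i] be the best sum of a strictly increasing subsequence ending at i:
i:      1  2  3  4  5  6  7  8  9 10 11 12 13 14 15 16
a[i]:   5  8 15 10 14  1  6  4 12 13  2  7  9 11  3 16
S:      5 13 28 23 37  1 11  5 35 48  3 18 27 38  6 64
Maximum is 64 (e.g. 5 + 8 + 10 + 12 + 13 + 16).

64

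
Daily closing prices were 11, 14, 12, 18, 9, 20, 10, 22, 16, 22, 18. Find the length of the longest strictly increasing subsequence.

Track the smallest tail for each achievable length (strict):
11 → extends → [11]
14 → extends → [11, 14]
12 → replaces 14 → [11, 12]
18 → extends → [11, 12, 18]
9 → replaces 11 → [9, 12, 18]
20 → extends → [9, 12, 18, 20]
10 → replaces 12 → [9, 10, 18, 20]
22 → extends → [9, 10, 18, 20, 22]
16 → replaces 18 → [9, 10, 16, 20, 22]
22 → already a tail → [9, 10, 16, 20, 22]
18 → replaces 20 → [9, 10, 16, 18, 22]
Five tails, so the longest strictly increasing subsequence has length 5 (e.g. 11, 14, 18, 20, 22).

5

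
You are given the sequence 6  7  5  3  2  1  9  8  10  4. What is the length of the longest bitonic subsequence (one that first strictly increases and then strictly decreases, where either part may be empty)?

inc[i] = longest strictly increasing subsequence ending at i; dec[i] = longest strictly decreasing subsequence starting at i:
i:      1  2  3  4  5  6  7  8  9 10
a[i]:   6  7  5  3  2  1  9  8 10  4
inc:    1  2  1  1  1  1  3  3  4  2
dec:    5  5  4  3  2  1  3  2  2  1
Best peak at i=2 (value 7): inc=2, dec=5, length 2+5−1 = 6.

6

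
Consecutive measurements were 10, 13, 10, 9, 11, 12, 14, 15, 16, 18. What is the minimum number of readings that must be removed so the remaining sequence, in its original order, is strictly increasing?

3

Fewest deletions = n − (longest strictly increasing subsequence).
Patience tails:
10 → extends → [10]
13 → extends → [10, 13]
10 → already a tail → [10, 13]
9 → replaces 10 → [9, 13]
11 → replaces 13 → [9, 11]
12 → extends → [9, 11, 12]
14 → extends → [9, 11, 12, 14]
15 → extends → [9, 11, 12, 14, 15]
16 → extends → [9, 11, 12, 14, 15, 16]
18 → extends → [9, 11, 12, 14, 15, 16, 18]
Longest strictly increasing subsequence has length 7, so deletions = 10 − 7 = 3.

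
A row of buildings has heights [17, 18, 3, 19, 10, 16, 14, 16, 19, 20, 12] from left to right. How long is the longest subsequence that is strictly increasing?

Let dp[i] be the length of the longest such subsequence ending at index i:
i:      1  2  3  4  5  6  7  8  9 10 11
a[i]:  17 18  3 19 10 16 14 16 19 20 12
dp:     1  2  1  3  2  3  3  4  5  6  3
Maximum dp value is 6.

6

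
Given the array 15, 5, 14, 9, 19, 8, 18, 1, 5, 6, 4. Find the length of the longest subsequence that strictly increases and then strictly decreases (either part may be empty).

inc[i] = longest strictly increasing subsequence ending at i; dec[i] = longest strictly decreasing subsequence starting at i:
i:      1  2  3  4  5  6  7  8  9 10 11
a[i]:  15  5 14  9 19  8 18  1  5  6  4
inc:    1  1  2  2  3  2  3  1  2  3  2
dec:    6  2  5  4  4  3  3  1  2  2  1
Best peak at i=1 (value 15): inc=1, dec=6, length 1+6−1 = 6.

6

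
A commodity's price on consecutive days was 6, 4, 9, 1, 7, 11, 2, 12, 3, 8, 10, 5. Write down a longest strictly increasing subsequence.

1, 2, 3, 8, 10

Patience tails give the LIS length; then backtrack through the dp parents:
6 → extends → [6]
4 → replaces 6 → [4]
9 → extends → [4, 9]
1 → replaces 4 → [1, 9]
7 → replaces 9 → [1, 7]
11 → extends → [1, 7, 11]
2 → replaces 7 → [1, 2, 11]
12 → extends → [1, 2, 11, 12]
3 → replaces 11 → [1, 2, 3, 12]
8 → replaces 12 → [1, 2, 3, 8]
10 → extends → [1, 2, 3, 8, 10]
5 → replaces 8 → [1, 2, 3, 5, 10]
Length 5; one witness is 1, 2, 3, 8, 10.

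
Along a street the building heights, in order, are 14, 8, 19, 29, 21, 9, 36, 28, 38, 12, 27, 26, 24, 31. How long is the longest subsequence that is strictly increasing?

5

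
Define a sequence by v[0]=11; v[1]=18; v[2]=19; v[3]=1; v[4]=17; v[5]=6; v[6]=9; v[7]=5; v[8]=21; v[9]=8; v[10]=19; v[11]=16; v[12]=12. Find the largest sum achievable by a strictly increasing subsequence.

69

Let S[i] be the best sum of a strictly increasing subsequence ending at i:
i:      0  1  2  3  4  5  6  7  8  9 10 11 12
v[i]:  11 18 19  1 17  6  9  5 21  8 19 16 12
S:     11 29 48  1 28  7 16  6 69 15 48 32 28
Maximum is 69 (e.g. 11 + 18 + 19 + 21).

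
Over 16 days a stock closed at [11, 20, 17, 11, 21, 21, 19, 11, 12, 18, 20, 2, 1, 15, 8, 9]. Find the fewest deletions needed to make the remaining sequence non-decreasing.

Fewest deletions = n − (longest non-decreasing subsequence).
i:      1  2  3  4  5  6  7  8  9 10 11 12 13 14 15 16
a[i]:  11 20 17 11 21 21 19 11 12 18 20  2  1 15  8  9
dp:     1  2  2  2  3  4  3  3  4  5  6  1  1  5  2  3
max dp = 6, so deletions = 16 − 6 = 10.

10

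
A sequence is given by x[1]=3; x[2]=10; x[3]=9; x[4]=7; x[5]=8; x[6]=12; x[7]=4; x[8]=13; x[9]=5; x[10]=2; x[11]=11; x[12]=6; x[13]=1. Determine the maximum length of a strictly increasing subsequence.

5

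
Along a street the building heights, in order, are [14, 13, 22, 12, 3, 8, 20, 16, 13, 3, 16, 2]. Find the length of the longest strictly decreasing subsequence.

Negate each value so 'decreasing' becomes 'increasing', then run patience tails on the negated sequence:
-14 → extends → [-14]
-13 → extends → [-14, -13]
-22 → replaces -14 → [-22, -13]
-12 → extends → [-22, -13, -12]
-3 → extends → [-22, -13, -12, -3]
-8 → replaces -3 → [-22, -13, -12, -8]
-20 → replaces -13 → [-22, -20, -12, -8]
-16 → replaces -12 → [-22, -20, -16, -8]
-13 → replaces -8 → [-22, -20, -16, -13]
-3 → extends → [-22, -20, -16, -13, -3]
-16 → already a tail → [-22, -20, -16, -13, -3]
-2 → extends → [-22, -20, -16, -13, -3, -2]
Six tails, so the longest strictly decreasing subsequence of the original has length 6.

6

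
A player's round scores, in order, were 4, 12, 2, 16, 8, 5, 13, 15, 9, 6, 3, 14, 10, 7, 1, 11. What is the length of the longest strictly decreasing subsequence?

Negate each value so 'decreasing' becomes 'increasing', then run patience tails on the negated sequence:
-4 → extends → [-4]
-12 → replaces -4 → [-12]
-2 → extends → [-12, -2]
-16 → replaces -12 → [-16, -2]
-8 → replaces -2 → [-16, -8]
-5 → extends → [-16, -8, -5]
-13 → replaces -8 → [-16, -13, -5]
-15 → replaces -13 → [-16, -15, -5]
-9 → replaces -5 → [-16, -15, -9]
-6 → extends → [-16, -15, -9, -6]
-3 → extends → [-16, -15, -9, -6, -3]
-14 → replaces -9 → [-16, -15, -14, -6, -3]
-10 → replaces -6 → [-16, -15, -14, -10, -3]
-7 → replaces -3 → [-16, -15, -14, -10, -7]
-1 → extends → [-16, -15, -14, -10, -7, -1]
-11 → replaces -10 → [-16, -15, -14, -11, -7, -1]
Six tails, so the longest strictly decreasing subsequence of the original has length 6.

6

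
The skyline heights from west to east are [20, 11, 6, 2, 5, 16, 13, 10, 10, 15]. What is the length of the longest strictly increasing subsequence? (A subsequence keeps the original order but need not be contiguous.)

4

Track the smallest tail for each achievable length (strict):
20 → extends → [20]
11 → replaces 20 → [11]
6 → replaces 11 → [6]
2 → replaces 6 → [2]
5 → extends → [2, 5]
16 → extends → [2, 5, 16]
13 → replaces 16 → [2, 5, 13]
10 → replaces 13 → [2, 5, 10]
10 → already a tail → [2, 5, 10]
15 → extends → [2, 5, 10, 15]
Four tails, so the longest strictly increasing subsequence has length 4 (e.g. 2, 5, 13, 15).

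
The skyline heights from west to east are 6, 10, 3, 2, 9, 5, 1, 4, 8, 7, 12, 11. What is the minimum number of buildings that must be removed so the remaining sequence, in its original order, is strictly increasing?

8

Fewest deletions = n − (longest strictly increasing subsequence).
Patience tails:
6 → extends → [6]
10 → extends → [6, 10]
3 → replaces 6 → [3, 10]
2 → replaces 3 → [2, 10]
9 → replaces 10 → [2, 9]
5 → replaces 9 → [2, 5]
1 → replaces 2 → [1, 5]
4 → replaces 5 → [1, 4]
8 → extends → [1, 4, 8]
7 → replaces 8 → [1, 4, 7]
12 → extends → [1, 4, 7, 12]
11 → replaces 12 → [1, 4, 7, 11]
Longest strictly increasing subsequence has length 4, so deletions = 12 − 4 = 8.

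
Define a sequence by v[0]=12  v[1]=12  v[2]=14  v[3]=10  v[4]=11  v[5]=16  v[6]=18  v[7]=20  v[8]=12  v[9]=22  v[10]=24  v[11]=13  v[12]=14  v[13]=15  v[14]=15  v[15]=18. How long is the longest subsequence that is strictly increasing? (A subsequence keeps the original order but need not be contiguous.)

Track the smallest tail for each achievable length (strict):
12 → extends → [12]
12 → already a tail → [12]
14 → extends → [12, 14]
10 → replaces 12 → [10, 14]
11 → replaces 14 → [10, 11]
16 → extends → [10, 11, 16]
18 → extends → [10, 11, 16, 18]
20 → extends → [10, 11, 16, 18, 20]
12 → replaces 16 → [10, 11, 12, 18, 20]
22 → extends → [10, 11, 12, 18, 20, 22]
24 → extends → [10, 11, 12, 18, 20, 22, 24]
13 → replaces 18 → [10, 11, 12, 13, 20, 22, 24]
14 → replaces 20 → [10, 11, 12, 13, 14, 22, 24]
15 → replaces 22 → [10, 11, 12, 13, 14, 15, 24]
15 → already a tail → [10, 11, 12, 13, 14, 15, 24]
18 → replaces 24 → [10, 11, 12, 13, 14, 15, 18]
Seven tails, so the longest strictly increasing subsequence has length 7 (e.g. 12, 14, 16, 18, 20, 22, 24).

7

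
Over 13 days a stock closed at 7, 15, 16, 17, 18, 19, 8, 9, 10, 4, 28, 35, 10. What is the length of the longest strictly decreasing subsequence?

3

Negate each value so 'decreasing' becomes 'increasing', then run patience tails on the negated sequence:
-7 → extends → [-7]
-15 → replaces -7 → [-15]
-16 → replaces -15 → [-16]
-17 → replaces -16 → [-17]
-18 → replaces -17 → [-18]
-19 → replaces -18 → [-19]
-8 → extends → [-19, -8]
-9 → replaces -8 → [-19, -9]
-10 → replaces -9 → [-19, -10]
-4 → extends → [-19, -10, -4]
-28 → replaces -19 → [-28, -10, -4]
-35 → replaces -28 → [-35, -10, -4]
-10 → already a tail → [-35, -10, -4]
Three tails, so the longest strictly decreasing subsequence of the original has length 3.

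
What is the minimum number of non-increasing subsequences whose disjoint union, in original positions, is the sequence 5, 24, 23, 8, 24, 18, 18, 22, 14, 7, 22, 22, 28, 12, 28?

5

The minimum number of non-increasing subsequences covering a sequence equals the length of its longest strictly increasing subsequence.
LIS length is 5 (e.g. 5, 8, 18, 22, 28), so 5 piles are needed.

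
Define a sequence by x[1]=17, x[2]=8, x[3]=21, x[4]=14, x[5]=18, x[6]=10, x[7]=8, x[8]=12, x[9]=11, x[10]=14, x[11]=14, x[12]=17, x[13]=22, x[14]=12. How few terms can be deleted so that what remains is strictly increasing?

Fewest deletions = n − (longest strictly increasing subsequence).
Patience tails:
17 → extends → [17]
8 → replaces 17 → [8]
21 → extends → [8, 21]
14 → replaces 21 → [8, 14]
18 → extends → [8, 14, 18]
10 → replaces 14 → [8, 10, 18]
8 → already a tail → [8, 10, 18]
12 → replaces 18 → [8, 10, 12]
11 → replaces 12 → [8, 10, 11]
14 → extends → [8, 10, 11, 14]
14 → already a tail → [8, 10, 11, 14]
17 → extends → [8, 10, 11, 14, 17]
22 → extends → [8, 10, 11, 14, 17, 22]
12 → replaces 14 → [8, 10, 11, 12, 17, 22]
Longest strictly increasing subsequence has length 6, so deletions = 14 − 6 = 8.

8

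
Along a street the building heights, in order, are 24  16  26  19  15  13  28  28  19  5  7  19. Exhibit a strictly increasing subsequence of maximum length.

24, 26, 28

Patience tails give the LIS length; then backtrack through the dp parents:
24 → extends → [24]
16 → replaces 24 → [16]
26 → extends → [16, 26]
19 → replaces 26 → [16, 19]
15 → replaces 16 → [15, 19]
13 → replaces 15 → [13, 19]
28 → extends → [13, 19, 28]
28 → already a tail → [13, 19, 28]
19 → already a tail → [13, 19, 28]
5 → replaces 13 → [5, 19, 28]
7 → replaces 19 → [5, 7, 28]
19 → replaces 28 → [5, 7, 19]
Length 3; one witness is 24, 26, 28.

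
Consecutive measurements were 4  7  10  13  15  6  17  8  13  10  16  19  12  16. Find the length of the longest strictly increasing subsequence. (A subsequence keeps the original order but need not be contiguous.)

7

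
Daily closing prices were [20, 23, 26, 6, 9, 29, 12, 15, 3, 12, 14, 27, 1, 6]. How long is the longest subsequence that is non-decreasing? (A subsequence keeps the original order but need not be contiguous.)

Track the smallest tail for each achievable length (allowing ties):
20 → extends → [20]
23 → extends → [20, 23]
26 → extends → [20, 23, 26]
6 → replaces 20 → [6, 23, 26]
9 → replaces 23 → [6, 9, 26]
29 → extends → [6, 9, 26, 29]
12 → replaces 26 → [6, 9, 12, 29]
15 → replaces 29 → [6, 9, 12, 15]
3 → replaces 6 → [3, 9, 12, 15]
12 → replaces 15 → [3, 9, 12, 12]
14 → extends → [3, 9, 12, 12, 14]
27 → extends → [3, 9, 12, 12, 14, 27]
1 → replaces 3 → [1, 9, 12, 12, 14, 27]
6 → replaces 9 → [1, 6, 12, 12, 14, 27]
Six tails, so the longest non-decreasing subsequence has length 6 (e.g. 6, 9, 12, 12, 14, 27).

6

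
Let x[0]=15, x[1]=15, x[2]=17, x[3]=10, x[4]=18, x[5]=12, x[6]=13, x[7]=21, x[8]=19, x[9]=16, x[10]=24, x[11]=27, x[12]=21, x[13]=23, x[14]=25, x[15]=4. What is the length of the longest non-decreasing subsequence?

8

Let dp[i] be the length of the longest such subsequence ending at index i:
i:      0  1  2  3  4  5  6  7  8  9 10 11 12 13 14 15
x[i]:  15 15 17 10 18 12 13 21 19 16 24 27 21 23 25  4
dp:     1  2  3  1  4  2  3  5  5  4  6  7  6  7  8  1
Maximum dp value is 8.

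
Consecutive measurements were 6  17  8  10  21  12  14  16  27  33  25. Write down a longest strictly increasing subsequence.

6, 8, 10, 12, 14, 16, 27, 33

Patience tails give the LIS length; then backtrack through the dp parents:
6 → extends → [6]
17 → extends → [6, 17]
8 → replaces 17 → [6, 8]
10 → extends → [6, 8, 10]
21 → extends → [6, 8, 10, 21]
12 → replaces 21 → [6, 8, 10, 12]
14 → extends → [6, 8, 10, 12, 14]
16 → extends → [6, 8, 10, 12, 14, 16]
27 → extends → [6, 8, 10, 12, 14, 16, 27]
33 → extends → [6, 8, 10, 12, 14, 16, 27, 33]
25 → replaces 27 → [6, 8, 10, 12, 14, 16, 25, 33]
Length 8; one witness is 6, 8, 10, 12, 14, 16, 27, 33.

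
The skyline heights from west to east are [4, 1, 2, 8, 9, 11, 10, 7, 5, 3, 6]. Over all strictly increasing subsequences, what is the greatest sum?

32

Let S[i] be the best sum of a strictly increasing subsequence ending at i:
i:      1  2  3  4  5  6  7  8  9 10 11
a[i]:   4  1  2  8  9 11 10  7  5  3  6
S:      4  1  3 12 21 32 31 11  9  6 15
Maximum is 32 (e.g. 4 + 8 + 9 + 11).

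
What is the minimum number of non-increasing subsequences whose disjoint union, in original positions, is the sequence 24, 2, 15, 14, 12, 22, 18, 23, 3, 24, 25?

The minimum number of non-increasing subsequences covering a sequence equals the length of its longest strictly increasing subsequence.
LIS length is 6 (e.g. 2, 15, 22, 23, 24, 25), so 6 piles are needed.

6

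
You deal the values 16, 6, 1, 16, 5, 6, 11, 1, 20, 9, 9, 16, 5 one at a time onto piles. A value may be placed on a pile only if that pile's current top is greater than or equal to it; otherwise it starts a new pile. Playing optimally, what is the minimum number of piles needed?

The minimum number of non-increasing subsequences covering a sequence equals the length of its longest strictly increasing subsequence.
LIS length is 5 (e.g. 1, 5, 6, 11, 20), so 5 piles are needed.

5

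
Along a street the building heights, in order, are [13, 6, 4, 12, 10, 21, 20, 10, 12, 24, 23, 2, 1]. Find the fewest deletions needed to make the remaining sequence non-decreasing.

8

Fewest deletions = n − (longest non-decreasing subsequence).
i:      1  2  3  4  5  6  7  8  9 10 11 12 13
a[i]:  13  6  4 12 10 21 20 10 12 24 23  2  1
dp:     1  1  1  2  2  3  3  3  4  5  5  1  1
max dp = 5, so deletions = 13 − 5 = 8.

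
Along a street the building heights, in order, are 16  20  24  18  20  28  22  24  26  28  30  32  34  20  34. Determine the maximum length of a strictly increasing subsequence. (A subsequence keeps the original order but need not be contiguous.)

10

Track the smallest tail for each achievable length (strict):
16 → extends → [16]
20 → extends → [16, 20]
24 → extends → [16, 20, 24]
18 → replaces 20 → [16, 18, 24]
20 → replaces 24 → [16, 18, 20]
28 → extends → [16, 18, 20, 28]
22 → replaces 28 → [16, 18, 20, 22]
24 → extends → [16, 18, 20, 22, 24]
26 → extends → [16, 18, 20, 22, 24, 26]
28 → extends → [16, 18, 20, 22, 24, 26, 28]
30 → extends → [16, 18, 20, 22, 24, 26, 28, 30]
32 → extends → [16, 18, 20, 22, 24, 26, 28, 30, 32]
34 → extends → [16, 18, 20, 22, 24, 26, 28, 30, 32, 34]
20 → already a tail → [16, 18, 20, 22, 24, 26, 28, 30, 32, 34]
34 → already a tail → [16, 18, 20, 22, 24, 26, 28, 30, 32, 34]
Ten tails, so the longest strictly increasing subsequence has length 10 (e.g. 16, 18, 20, 22, 24, 26, 28, 30, 32, 34).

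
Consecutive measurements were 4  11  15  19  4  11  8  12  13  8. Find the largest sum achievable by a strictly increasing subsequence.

Let S[i] be the best sum of a strictly increasing subsequence ending at i:
i:      1  2  3  4  5  6  7  8  9 10
a[i]:   4 11 15 19  4 11  8 12 13  8
S:      4 15 30 49  4 15 12 27 40 12
Maximum is 49 (e.g. 4 + 11 + 15 + 19).

49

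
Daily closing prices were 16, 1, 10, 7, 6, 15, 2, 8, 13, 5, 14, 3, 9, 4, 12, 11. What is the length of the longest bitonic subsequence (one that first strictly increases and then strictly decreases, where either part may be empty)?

7

inc[i] = longest strictly increasing subsequence ending at i; dec[i] = longest strictly decreasing subsequence starting at i:
i:      1  2  3  4  5  6  7  8  9 10 11 12 13 14 15 16
a[i]:  16  1 10  7  6 15  2  8 13  5 14  3  9  4 12 11
inc:    1  1  2  2  2  3  2  3  4  3  5  3  4  4  5  5
dec:    6  1  5  4  3  4  1  3  3  2  3  1  2  1  2  1
Best peak at i=11 (value 14): inc=5, dec=3, length 5+3−1 = 7.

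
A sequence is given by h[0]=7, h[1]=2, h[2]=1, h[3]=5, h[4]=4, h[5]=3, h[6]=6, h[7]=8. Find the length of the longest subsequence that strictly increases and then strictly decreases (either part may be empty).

inc[i] = longest strictly increasing subsequence ending at i; dec[i] = longest strictly decreasing subsequence starting at i:
i:     0 1 2 3 4 5 6 7
h[i]:  7 2 1 5 4 3 6 8
inc:   1 1 1 2 2 2 3 4
dec:   4 2 1 3 2 1 1 1
Best peak at i=0 (value 7): inc=1, dec=4, length 1+4−1 = 4.

4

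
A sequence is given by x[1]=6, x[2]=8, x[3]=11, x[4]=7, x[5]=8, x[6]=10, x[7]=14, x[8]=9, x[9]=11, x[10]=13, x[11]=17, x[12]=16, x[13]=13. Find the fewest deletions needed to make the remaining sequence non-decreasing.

Fewest deletions = n − (longest non-decreasing subsequence).
Patience tails:
6 → extends → [6]
8 → extends → [6, 8]
11 → extends → [6, 8, 11]
7 → replaces 8 → [6, 7, 11]
8 → replaces 11 → [6, 7, 8]
10 → extends → [6, 7, 8, 10]
14 → extends → [6, 7, 8, 10, 14]
9 → replaces 10 → [6, 7, 8, 9, 14]
11 → replaces 14 → [6, 7, 8, 9, 11]
13 → extends → [6, 7, 8, 9, 11, 13]
17 → extends → [6, 7, 8, 9, 11, 13, 17]
16 → replaces 17 → [6, 7, 8, 9, 11, 13, 16]
13 → replaces 16 → [6, 7, 8, 9, 11, 13, 13]
Longest non-decreasing subsequence has length 7, so deletions = 13 − 7 = 6.

6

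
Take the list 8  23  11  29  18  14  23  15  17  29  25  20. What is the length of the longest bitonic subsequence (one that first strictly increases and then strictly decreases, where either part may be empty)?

8

inc[i] = longest strictly increasing subsequence ending at i; dec[i] = longest strictly decreasing subsequence starting at i:
i:      1  2  3  4  5  6  7  8  9 10 11 12
a[i]:   8 23 11 29 18 14 23 15 17 29 25 20
inc:    1  2  2  3  3  3  4  4  5  6  6  6
dec:    1  3  1  3  2  1  2  1  1  3  2  1
Best peak at i=10 (value 29): inc=6, dec=3, length 6+3−1 = 8.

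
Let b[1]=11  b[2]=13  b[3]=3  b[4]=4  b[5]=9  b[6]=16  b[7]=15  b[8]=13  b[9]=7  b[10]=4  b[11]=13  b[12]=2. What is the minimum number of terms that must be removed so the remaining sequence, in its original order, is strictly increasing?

8

Fewest deletions = n − (longest strictly increasing subsequence).
Patience tails:
11 → extends → [11]
13 → extends → [11, 13]
3 → replaces 11 → [3, 13]
4 → replaces 13 → [3, 4]
9 → extends → [3, 4, 9]
16 → extends → [3, 4, 9, 16]
15 → replaces 16 → [3, 4, 9, 15]
13 → replaces 15 → [3, 4, 9, 13]
7 → replaces 9 → [3, 4, 7, 13]
4 → already a tail → [3, 4, 7, 13]
13 → already a tail → [3, 4, 7, 13]
2 → replaces 3 → [2, 4, 7, 13]
Longest strictly increasing subsequence has length 4, so deletions = 12 − 4 = 8.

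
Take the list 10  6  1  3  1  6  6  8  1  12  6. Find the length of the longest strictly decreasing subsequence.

Let dp[i] be the longest strictly decreasing subsequence ending at i:
i:      1  2  3  4  5  6  7  8  9 10 11
a[i]:  10  6  1  3  1  6  6  8  1 12  6
dp:     1  2  3  3  4  2  2  2  4  1  3
Maximum is 4.

4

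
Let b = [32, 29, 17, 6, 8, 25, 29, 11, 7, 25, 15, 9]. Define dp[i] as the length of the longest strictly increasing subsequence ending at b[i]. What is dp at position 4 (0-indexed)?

2

dp[i] = 1 + max{dp[j] : j<i, b[j]<b[i]} (or 1 if no such j):
i:      0  1  2  3  4  5  6  7  8  9 10 11
b[i]:  32 29 17  6  8 25 29 11  7 25 15  9
dp:     1  1  1  1  2  3  4  3  2  4  4  3
At index 4 the value is 2.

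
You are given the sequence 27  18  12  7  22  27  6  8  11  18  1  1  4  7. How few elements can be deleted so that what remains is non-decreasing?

10

Fewest deletions = n − (longest non-decreasing subsequence).
i:      1  2  3  4  5  6  7  8  9 10 11 12 13 14
a[i]:  27 18 12  7 22 27  6  8 11 18  1  1  4  7
dp:     1  1  1  1  2  3  1  2  3  4  1  2  3  4
max dp = 4, so deletions = 14 − 4 = 10.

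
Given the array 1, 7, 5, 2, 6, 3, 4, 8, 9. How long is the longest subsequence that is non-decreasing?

6

Track the smallest tail for each achievable length (allowing ties):
1 → extends → [1]
7 → extends → [1, 7]
5 → replaces 7 → [1, 5]
2 → replaces 5 → [1, 2]
6 → extends → [1, 2, 6]
3 → replaces 6 → [1, 2, 3]
4 → extends → [1, 2, 3, 4]
8 → extends → [1, 2, 3, 4, 8]
9 → extends → [1, 2, 3, 4, 8, 9]
Six tails, so the longest non-decreasing subsequence has length 6 (e.g. 1, 2, 3, 4, 8, 9).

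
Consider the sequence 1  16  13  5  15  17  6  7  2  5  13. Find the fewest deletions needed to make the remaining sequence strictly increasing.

Fewest deletions = n − (longest strictly increasing subsequence).
Patience tails:
1 → extends → [1]
16 → extends → [1, 16]
13 → replaces 16 → [1, 13]
5 → replaces 13 → [1, 5]
15 → extends → [1, 5, 15]
17 → extends → [1, 5, 15, 17]
6 → replaces 15 → [1, 5, 6, 17]
7 → replaces 17 → [1, 5, 6, 7]
2 → replaces 5 → [1, 2, 6, 7]
5 → replaces 6 → [1, 2, 5, 7]
13 → extends → [1, 2, 5, 7, 13]
Longest strictly increasing subsequence has length 5, so deletions = 11 − 5 = 6.

6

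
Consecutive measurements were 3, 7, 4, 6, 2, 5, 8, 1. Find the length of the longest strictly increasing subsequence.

4

Track the smallest tail for each achievable length (strict):
3 → extends → [3]
7 → extends → [3, 7]
4 → replaces 7 → [3, 4]
6 → extends → [3, 4, 6]
2 → replaces 3 → [2, 4, 6]
5 → replaces 6 → [2, 4, 5]
8 → extends → [2, 4, 5, 8]
1 → replaces 2 → [1, 4, 5, 8]
Four tails, so the longest strictly increasing subsequence has length 4 (e.g. 3, 4, 6, 8).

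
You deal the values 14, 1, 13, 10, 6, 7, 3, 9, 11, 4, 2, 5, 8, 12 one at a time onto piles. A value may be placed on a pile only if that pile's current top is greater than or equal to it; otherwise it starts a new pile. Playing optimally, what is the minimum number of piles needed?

6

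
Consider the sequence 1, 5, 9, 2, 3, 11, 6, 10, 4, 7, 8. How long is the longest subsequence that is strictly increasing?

6

Track the smallest tail for each achievable length (strict):
1 → extends → [1]
5 → extends → [1, 5]
9 → extends → [1, 5, 9]
2 → replaces 5 → [1, 2, 9]
3 → replaces 9 → [1, 2, 3]
11 → extends → [1, 2, 3, 11]
6 → replaces 11 → [1, 2, 3, 6]
10 → extends → [1, 2, 3, 6, 10]
4 → replaces 6 → [1, 2, 3, 4, 10]
7 → replaces 10 → [1, 2, 3, 4, 7]
8 → extends → [1, 2, 3, 4, 7, 8]
Six tails, so the longest strictly increasing subsequence has length 6 (e.g. 1, 2, 3, 6, 7, 8).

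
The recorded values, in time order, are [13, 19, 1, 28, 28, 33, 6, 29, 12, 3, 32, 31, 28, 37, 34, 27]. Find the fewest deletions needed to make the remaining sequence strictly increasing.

10

Fewest deletions = n − (longest strictly increasing subsequence).
i:      1  2  3  4  5  6  7  8  9 10 11 12 13 14 15 16
a[i]:  13 19  1 28 28 33  6 29 12  3 32 31 28 37 34 27
dp:     1  2  1  3  3  4  2  4  3  2  5  5  4  6  6  4
max dp = 6, so deletions = 16 − 6 = 10.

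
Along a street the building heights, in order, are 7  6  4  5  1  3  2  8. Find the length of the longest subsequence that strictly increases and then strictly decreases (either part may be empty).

inc[i] = longest strictly increasing subsequence ending at i; dec[i] = longest strictly decreasing subsequence starting at i:
i:     1 2 3 4 5 6 7 8
a[i]:  7 6 4 5 1 3 2 8
inc:   1 1 1 2 1 2 2 3
dec:   5 4 3 3 1 2 1 1
Best peak at i=1 (value 7): inc=1, dec=5, length 1+5−1 = 5.

5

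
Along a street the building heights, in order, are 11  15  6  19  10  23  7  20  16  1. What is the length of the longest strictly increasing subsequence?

Track the smallest tail for each achievable length (strict):
11 → extends → [11]
15 → extends → [11, 15]
6 → replaces 11 → [6, 15]
19 → extends → [6, 15, 19]
10 → replaces 15 → [6, 10, 19]
23 → extends → [6, 10, 19, 23]
7 → replaces 10 → [6, 7, 19, 23]
20 → replaces 23 → [6, 7, 19, 20]
16 → replaces 19 → [6, 7, 16, 20]
1 → replaces 6 → [1, 7, 16, 20]
Four tails, so the longest strictly increasing subsequence has length 4 (e.g. 11, 15, 19, 23).

4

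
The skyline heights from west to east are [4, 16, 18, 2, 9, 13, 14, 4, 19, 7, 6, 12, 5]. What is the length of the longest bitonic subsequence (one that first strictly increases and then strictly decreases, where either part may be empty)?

8

inc[i] = longest strictly increasing subsequence ending at i; dec[i] = longest strictly decreasing subsequence starting at i:
i:      1  2  3  4  5  6  7  8  9 10 11 12 13
a[i]:   4 16 18  2  9 13 14  4 19  7  6 12  5
inc:    1  2  3  1  2  3  4  2  5  3  3  4  3
dec:    2  5  5  1  4  4  4  1  4  3  2  2  1
Best peak at i=9 (value 19): inc=5, dec=4, length 5+4−1 = 8.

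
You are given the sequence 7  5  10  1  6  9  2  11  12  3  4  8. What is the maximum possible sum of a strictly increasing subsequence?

Let S[i] be the best sum of a strictly increasing subsequence ending at i:
i:      1  2  3  4  5  6  7  8  9 10 11 12
a[i]:   7  5 10  1  6  9  2 11 12  3  4  8
S:      7  5 17  1 11 20  3 31 43  6 10 19
Maximum is 43 (e.g. 5 + 6 + 9 + 11 + 12).

43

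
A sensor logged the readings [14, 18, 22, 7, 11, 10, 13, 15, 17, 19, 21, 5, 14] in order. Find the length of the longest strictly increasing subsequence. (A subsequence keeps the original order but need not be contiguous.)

Let dp[i] be the length of the longest such subsequence ending at index i:
i:      1  2  3  4  5  6  7  8  9 10 11 12 13
a[i]:  14 18 22  7 11 10 13 15 17 19 21  5 14
dp:     1  2  3  1  2  2  3  4  5  6  7  1  4
Maximum dp value is 7.

7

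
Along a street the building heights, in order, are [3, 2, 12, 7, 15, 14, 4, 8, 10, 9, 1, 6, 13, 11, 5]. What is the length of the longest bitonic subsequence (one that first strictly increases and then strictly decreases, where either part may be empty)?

inc[i] = longest strictly increasing subsequence ending at i; dec[i] = longest strictly decreasing subsequence starting at i:
i:      1  2  3  4  5  6  7  8  9 10 11 12 13 14 15
a[i]:   3  2 12  7 15 14  4  8 10  9  1  6 13 11  5
inc:    1  1  2  2  3  3  2  3  4  4  1  3  5  5  3
dec:    3  2  5  3  6  5  2  3  4  3  1  2  3  2  1
Best peak at i=5 (value 15): inc=3, dec=6, length 3+6−1 = 8.

8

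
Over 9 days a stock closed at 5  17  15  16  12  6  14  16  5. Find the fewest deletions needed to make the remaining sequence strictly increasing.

5

Fewest deletions = n − (longest strictly increasing subsequence).
Patience tails:
5 → extends → [5]
17 → extends → [5, 17]
15 → replaces 17 → [5, 15]
16 → extends → [5, 15, 16]
12 → replaces 15 → [5, 12, 16]
6 → replaces 12 → [5, 6, 16]
14 → replaces 16 → [5, 6, 14]
16 → extends → [5, 6, 14, 16]
5 → already a tail → [5, 6, 14, 16]
Longest strictly increasing subsequence has length 4, so deletions = 9 − 4 = 5.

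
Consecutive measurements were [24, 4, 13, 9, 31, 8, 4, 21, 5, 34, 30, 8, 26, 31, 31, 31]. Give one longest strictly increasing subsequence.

4, 13, 21, 30, 31

Patience tails give the LIS length; then backtrack through the dp parents:
24 → extends → [24]
4 → replaces 24 → [4]
13 → extends → [4, 13]
9 → replaces 13 → [4, 9]
31 → extends → [4, 9, 31]
8 → replaces 9 → [4, 8, 31]
4 → already a tail → [4, 8, 31]
21 → replaces 31 → [4, 8, 21]
5 → replaces 8 → [4, 5, 21]
34 → extends → [4, 5, 21, 34]
30 → replaces 34 → [4, 5, 21, 30]
8 → replaces 21 → [4, 5, 8, 30]
26 → replaces 30 → [4, 5, 8, 26]
31 → extends → [4, 5, 8, 26, 31]
31 → already a tail → [4, 5, 8, 26, 31]
31 → already a tail → [4, 5, 8, 26, 31]
Length 5; one witness is 4, 13, 21, 30, 31.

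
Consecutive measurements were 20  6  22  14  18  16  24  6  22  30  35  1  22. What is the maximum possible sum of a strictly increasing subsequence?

131

Let S[i] be the best sum of a strictly increasing subsequence ending at i:
i:       1   2   3   4   5   6   7   8   9  10  11  12  13
a[i]:   20   6  22  14  18  16  24   6  22  30  35   1  22
S:      20   6  42  20  38  36  66   6  60  96 131   1  60
Maximum is 131 (e.g. 20 + 22 + 24 + 30 + 35).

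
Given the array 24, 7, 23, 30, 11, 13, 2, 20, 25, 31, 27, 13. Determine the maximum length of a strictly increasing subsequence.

Let dp[i] be the length of the longest such subsequence ending at index i:
i:      1  2  3  4  5  6  7  8  9 10 11 12
a[i]:  24  7 23 30 11 13  2 20 25 31 27 13
dp:     1  1  2  3  2  3  1  4  5  6  6  3
Maximum dp value is 6.

6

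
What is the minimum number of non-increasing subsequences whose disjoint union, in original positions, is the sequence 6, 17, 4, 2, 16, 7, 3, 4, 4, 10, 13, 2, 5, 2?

5

Place each on the leftmost legal pile:
6 → new pile 1 (tops now [6])
17 → new pile 2 (tops now [6, 17])
4 → pile 1 (tops now [4, 17])
2 → pile 1 (tops now [2, 17])
16 → pile 2 (tops now [2, 16])
7 → pile 2 (tops now [2, 7])
3 → pile 2 (tops now [2, 3])
4 → new pile 3 (tops now [2, 3, 4])
4 → pile 3 (tops now [2, 3, 4])
10 → new pile 4 (tops now [2, 3, 4, 10])
13 → new pile 5 (tops now [2, 3, 4, 10, 13])
2 → pile 1 (tops now [2, 3, 4, 10, 13])
5 → pile 4 (tops now [2, 3, 4, 5, 13])
2 → pile 1 (tops now [2, 3, 4, 5, 13])
Five piles.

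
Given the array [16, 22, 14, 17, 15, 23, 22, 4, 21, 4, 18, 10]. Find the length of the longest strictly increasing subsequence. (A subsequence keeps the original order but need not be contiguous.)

Let dp[i] be the length of the longest such subsequence ending at index i:
i:      1  2  3  4  5  6  7  8  9 10 11 12
a[i]:  16 22 14 17 15 23 22  4 21  4 18 10
dp:     1  2  1  2  2  3  3  1  3  1  3  2
Maximum dp value is 3.

3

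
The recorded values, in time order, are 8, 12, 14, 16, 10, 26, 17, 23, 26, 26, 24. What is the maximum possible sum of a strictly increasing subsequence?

116

Let S[i] be the best sum of a strictly increasing subsequence ending at i:
i:       1   2   3   4   5   6   7   8   9  10  11
a[i]:    8  12  14  16  10  26  17  23  26  26  24
S:       8  20  34  50  18  76  67  90 116 116 114
Maximum is 116 (e.g. 8 + 12 + 14 + 16 + 17 + 23 + 26).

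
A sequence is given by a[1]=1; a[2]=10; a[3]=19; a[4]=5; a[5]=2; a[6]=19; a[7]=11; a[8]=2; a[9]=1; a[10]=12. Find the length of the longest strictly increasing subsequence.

4

Track the smallest tail for each achievable length (strict):
1 → extends → [1]
10 → extends → [1, 10]
19 → extends → [1, 10, 19]
5 → replaces 10 → [1, 5, 19]
2 → replaces 5 → [1, 2, 19]
19 → already a tail → [1, 2, 19]
11 → replaces 19 → [1, 2, 11]
2 → already a tail → [1, 2, 11]
1 → already a tail → [1, 2, 11]
12 → extends → [1, 2, 11, 12]
Four tails, so the longest strictly increasing subsequence has length 4 (e.g. 1, 10, 11, 12).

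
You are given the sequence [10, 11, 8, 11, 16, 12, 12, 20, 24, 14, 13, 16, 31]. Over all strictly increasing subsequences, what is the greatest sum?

Let S[i] be the best sum of a strictly increasing subsequence ending at i:
i:       1   2   3   4   5   6   7   8   9  10  11  12  13
a[i]:   10  11   8  11  16  12  12  20  24  14  13  16  31
S:      10  21   8  21  37  33  33  57  81  47  46  63 112
Maximum is 112 (e.g. 10 + 11 + 16 + 20 + 24 + 31).

112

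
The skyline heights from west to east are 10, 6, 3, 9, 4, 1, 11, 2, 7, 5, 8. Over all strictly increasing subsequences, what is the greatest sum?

26

Let S[i] be the best sum of a strictly increasing subsequence ending at i:
i:      1  2  3  4  5  6  7  8  9 10 11
a[i]:  10  6  3  9  4  1 11  2  7  5  8
S:     10  6  3 15  7  1 26  3 14 12 22
Maximum is 26 (e.g. 6 + 9 + 11).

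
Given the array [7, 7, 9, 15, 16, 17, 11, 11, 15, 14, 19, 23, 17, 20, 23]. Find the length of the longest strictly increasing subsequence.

Track the smallest tail for each achievable length (strict):
7 → extends → [7]
7 → already a tail → [7]
9 → extends → [7, 9]
15 → extends → [7, 9, 15]
16 → extends → [7, 9, 15, 16]
17 → extends → [7, 9, 15, 16, 17]
11 → replaces 15 → [7, 9, 11, 16, 17]
11 → already a tail → [7, 9, 11, 16, 17]
15 → replaces 16 → [7, 9, 11, 15, 17]
14 → replaces 15 → [7, 9, 11, 14, 17]
19 → extends → [7, 9, 11, 14, 17, 19]
23 → extends → [7, 9, 11, 14, 17, 19, 23]
17 → already a tail → [7, 9, 11, 14, 17, 19, 23]
20 → replaces 23 → [7, 9, 11, 14, 17, 19, 20]
23 → extends → [7, 9, 11, 14, 17, 19, 20, 23]
Eight tails, so the longest strictly increasing subsequence has length 8 (e.g. 7, 9, 15, 16, 17, 19, 20, 23).

8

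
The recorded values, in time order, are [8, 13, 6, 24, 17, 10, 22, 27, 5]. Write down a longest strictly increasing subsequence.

Patience tails give the LIS length; then backtrack through the dp parents:
8 → extends → [8]
13 → extends → [8, 13]
6 → replaces 8 → [6, 13]
24 → extends → [6, 13, 24]
17 → replaces 24 → [6, 13, 17]
10 → replaces 13 → [6, 10, 17]
22 → extends → [6, 10, 17, 22]
27 → extends → [6, 10, 17, 22, 27]
5 → replaces 6 → [5, 10, 17, 22, 27]
Length 5; one witness is 8, 13, 17, 22, 27.

8, 13, 17, 22, 27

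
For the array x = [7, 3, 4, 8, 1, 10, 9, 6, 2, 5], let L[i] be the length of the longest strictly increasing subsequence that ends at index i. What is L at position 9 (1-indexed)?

2

dp[i] = 1 + max{dp[j] : j<i, x[j]<x[i]} (or 1 if no such j):
i:      1  2  3  4  5  6  7  8  9 10
x[i]:   7  3  4  8  1 10  9  6  2  5
dp:     1  1  2  3  1  4  4  3  2  3
At index 9 the value is 2.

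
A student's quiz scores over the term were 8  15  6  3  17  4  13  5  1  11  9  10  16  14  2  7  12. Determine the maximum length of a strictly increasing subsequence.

6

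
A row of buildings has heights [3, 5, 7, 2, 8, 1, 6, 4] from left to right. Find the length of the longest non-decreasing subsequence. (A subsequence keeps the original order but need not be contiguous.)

Track the smallest tail for each achievable length (allowing ties):
3 → extends → [3]
5 → extends → [3, 5]
7 → extends → [3, 5, 7]
2 → replaces 3 → [2, 5, 7]
8 → extends → [2, 5, 7, 8]
1 → replaces 2 → [1, 5, 7, 8]
6 → replaces 7 → [1, 5, 6, 8]
4 → replaces 5 → [1, 4, 6, 8]
Four tails, so the longest non-decreasing subsequence has length 4 (e.g. 3, 5, 7, 8).

4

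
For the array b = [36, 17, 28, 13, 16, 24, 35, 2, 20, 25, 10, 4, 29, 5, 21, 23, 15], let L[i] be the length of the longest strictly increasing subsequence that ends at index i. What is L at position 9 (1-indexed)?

3

dp[i] = 1 + max{dp[j] : j<i, b[j]<b[i]} (or 1 if no such j):
i:      1  2  3  4  5  6  7  8  9 10 11 12 13 14 15 16 17
b[i]:  36 17 28 13 16 24 35  2 20 25 10  4 29  5 21 23 15
dp:     1  1  2  1  2  3  4  1  3  4  2  2  5  3  4  5  4
At index 9 the value is 3.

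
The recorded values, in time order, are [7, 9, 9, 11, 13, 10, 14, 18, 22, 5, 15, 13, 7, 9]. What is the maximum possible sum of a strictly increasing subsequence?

94

Let S[i] be the best sum of a strictly increasing subsequence ending at i:
i:      1  2  3  4  5  6  7  8  9 10 11 12 13 14
a[i]:   7  9  9 11 13 10 14 18 22  5 15 13  7  9
S:      7 16 16 27 40 26 54 72 94  5 69 40 12 21
Maximum is 94 (e.g. 7 + 9 + 11 + 13 + 14 + 18 + 22).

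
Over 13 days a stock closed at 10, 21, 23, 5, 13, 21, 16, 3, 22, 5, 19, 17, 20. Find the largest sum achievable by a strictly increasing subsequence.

78

Let S[i] be the best sum of a strictly increasing subsequence ending at i:
i:      1  2  3  4  5  6  7  8  9 10 11 12 13
a[i]:  10 21 23  5 13 21 16  3 22  5 19 17 20
S:     10 31 54  5 23 44 39  3 66  8 58 56 78
Maximum is 78 (e.g. 10 + 13 + 16 + 19 + 20).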